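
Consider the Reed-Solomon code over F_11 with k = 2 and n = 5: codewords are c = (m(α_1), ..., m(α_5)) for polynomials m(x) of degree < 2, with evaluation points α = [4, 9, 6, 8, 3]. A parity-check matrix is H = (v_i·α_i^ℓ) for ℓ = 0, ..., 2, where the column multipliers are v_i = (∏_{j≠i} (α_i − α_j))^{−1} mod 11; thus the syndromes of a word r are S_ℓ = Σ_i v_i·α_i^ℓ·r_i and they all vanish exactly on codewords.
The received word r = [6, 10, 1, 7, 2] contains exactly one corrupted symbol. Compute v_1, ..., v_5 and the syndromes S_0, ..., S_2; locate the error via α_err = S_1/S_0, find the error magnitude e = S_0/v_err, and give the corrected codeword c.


S = (5, 4, 1), error at position 5, error magnitude e = 10, c = [6, 10, 1, 7, 3].

Step 1: column multipliers v_i = (∏_{j≠i}(α_i − α_j))^{−1} mod 11.
  i = 1 (α = 4): (4−9)(4−6)(4−8)(4−3) = (−5)·(−2)·(−4)·1 = −40 ≡ 4, so v_1 = 4^{−1} = 3 (mod 11).
  i = 2 (α = 9): (9−4)(9−6)(9−8)(9−3) = 5·3·1·6 = 90 ≡ 2, so v_2 = 2^{−1} = 6 (mod 11).
  i = 3 (α = 6): (6−4)(6−9)(6−8)(6−3) = 2·(−3)·(−2)·3 = 36 ≡ 3, so v_3 = 3^{−1} = 4 (mod 11).
  i = 4 (α = 8): (8−4)(8−9)(8−6)(8−3) = 4·(−1)·2·5 = −40 ≡ 4, so v_4 = 4^{−1} = 3 (mod 11).
  i = 5 (α = 3): (3−4)(3−9)(3−6)(3−8) = (−1)·(−6)·(−3)·(−5) = 90 ≡ 2, so v_5 = 2^{−1} = 6 (mod 11).
  v = [3, 6, 4, 3, 6].
Step 2: syndromes of r = [6, 10, 1, 7, 2] (all sums mod 11).
  S_0 = Σ v_i r_i = 3·6 + 6·10 + 4·1 + 3·7 + 6·2 = 115 ≡ 5.
  S_1 = Σ v_i α_i r_i = 3·4·6 + 6·9·10 + 4·6·1 + 3·8·7 + 6·3·2 = 840 ≡ 4.
  α_i^2 mod 11 = [5, 4, 3, 9, 9].
  S_2 = Σ v_i α_i^2 r_i = 3·5·6 + 6·4·10 + 4·3·1 + 3·9·7 + 6·9·2 = 639 ≡ 1.
  S = (5, 4, 1) ≠ 0, so r is not a codeword (an error is present).
Step 3: locate the error. For a single error e at position i, S_ℓ = v_i·e·α_i^ℓ, so α_err = S_1/S_0.
  S_0^{−1} = 5^{−1} = 9 (mod 11), so α_err = 4·9 = 36 ≡ 3 = α_5. Error position i = 5.
  Consistency check: S_2/S_1 = 1·3 = 3 ≡ 3 = α_err ✓ (single-error assumption holds).
Step 4: error magnitude e = S_0/v_5 = S_0·∏_{j≠5}(α_5 − α_j) = 5·2 = 10 ≡ 10 (mod 11).
Step 5: correct position 5: c_5 = r_5 − e = 2 − 10 ≡ 3 (mod 11). Hence c = [6, 10, 1, 7, 3].
  Check: interpolating c through the α_i gives m(x) = 5 + 3·x (degree < 2) with m(α_i) = c_i for every i, so c is indeed a codeword.


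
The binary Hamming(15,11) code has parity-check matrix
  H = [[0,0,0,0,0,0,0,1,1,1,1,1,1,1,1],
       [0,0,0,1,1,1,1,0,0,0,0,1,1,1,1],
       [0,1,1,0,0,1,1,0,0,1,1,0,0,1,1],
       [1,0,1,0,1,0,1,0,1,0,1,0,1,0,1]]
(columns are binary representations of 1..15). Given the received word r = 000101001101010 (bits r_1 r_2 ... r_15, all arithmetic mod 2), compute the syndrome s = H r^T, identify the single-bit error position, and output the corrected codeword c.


s = (0, 0, 1, 1)^T, error position = 3, corrected codeword c = 001101001101010

Compute s = H r^T mod 2 one row at a time:
  s_1 = 0 + 1 + 1 + 0 + 1 + 0 + 1 + 0 = 4 ≡ 0 (mod 2).
  s_2 = 1 + 0 + 1 + 0 + 1 + 0 + 1 + 0 = 4 ≡ 0 (mod 2).
  s_3 = 0 + 0 + 1 + 0 + 1 + 0 + 1 + 0 = 3 ≡ 1 (mod 2).
  s_4 = 0 + 0 + 0 + 0 + 1 + 0 + 0 + 0 = 1 ≡ 1 (mod 2).
s = (0, 0, 1, 1)^T — this equals column 3 of H (binary 0011), so error is at position 3.
Correct: flip bit 3 of r = 000101001101010 to get c = 001101001101010.


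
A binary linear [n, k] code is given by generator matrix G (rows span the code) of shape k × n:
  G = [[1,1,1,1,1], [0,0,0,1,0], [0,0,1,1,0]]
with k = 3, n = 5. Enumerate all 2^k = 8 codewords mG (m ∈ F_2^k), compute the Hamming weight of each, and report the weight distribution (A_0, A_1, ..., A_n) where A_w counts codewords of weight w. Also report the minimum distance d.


Weight distribution: A_0 = 1, A_1 = 2, A_2 = 1, A_3 = 1, A_4 = 2, A_5 = 1. Minimum distance d = 1.

Enumerate all 2^3 = 8 messages m ∈ F_2^3.
For each, compute codeword c = mG in F_2^5, then tally its weight.
  m = 000 → c = 00000, weight = 0.
  m = 100 → c = 11111, weight = 5.
  m = 010 → c = 00010, weight = 1.
  m = 110 → c = 11101, weight = 4.
  m = 001 → c = 00110, weight = 2.
  m = 101 → c = 11001, weight = 3.
  m = 011 → c = 00100, weight = 1.
  m = 111 → c = 11011, weight = 4.
Tally weights:
  weight 0: 1 codewords.
  weight 1: 2 codewords.
  weight 2: 1 codewords.
  weight 3: 1 codewords.
  weight 4: 2 codewords.
  weight 5: 1 codewords.
Minimum distance d = smallest w > 0 with A_w > 0 = 1.
Sanity: Σ A_w = 8 = 2^3 = 8 ✓.


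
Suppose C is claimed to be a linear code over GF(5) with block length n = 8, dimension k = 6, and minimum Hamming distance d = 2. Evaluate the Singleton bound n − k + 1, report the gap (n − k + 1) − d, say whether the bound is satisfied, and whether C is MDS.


Singleton RHS = n − k + 1 = 3, slack = 1, bound satisfied, not MDS.

Singleton bound: d ≤ n − k + 1.
Here n = 8, k = 6, so n − k + 1 = 3.
Given d = 2, check d ≤ 3: YES.
Slack = (n − k + 1) − d = 1.
The code is NOT MDS (slack = 1 > 0).
Description: the claimed parameters are [8, 6, 2]_5; such a code would be non-MDS.


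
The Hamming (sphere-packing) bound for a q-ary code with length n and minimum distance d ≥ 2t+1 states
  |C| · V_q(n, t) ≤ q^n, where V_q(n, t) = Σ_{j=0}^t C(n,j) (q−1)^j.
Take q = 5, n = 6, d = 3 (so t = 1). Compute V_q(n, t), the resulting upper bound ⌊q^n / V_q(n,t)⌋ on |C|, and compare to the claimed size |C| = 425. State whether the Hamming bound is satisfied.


V_q(n, t) = 25, q^n = 15625, Hamming bound = 625, |C| = 425 ≤ bound (satisfied).

Step 1: Compute V_q(n, t) = Σ_{j=0}^1 C(n, j) (q−1)^j.
  j = 0: C(6,0)·(4)^0 = 1·1 = 1.
  j = 1: C(6,1)·(4)^1 = 6·4 = 24.
  V_q(n, t) = 1 + 24 = 25.
Step 2: q^n = 5^6 = 15625.
Step 3: Hamming bound ⌊q^n / V_q(n,t)⌋ = ⌊15625/25⌋ = 625.
Step 4: Compare |C| = 425 to 625: satisfied.
The claimed |C| lies below the Hamming bound.


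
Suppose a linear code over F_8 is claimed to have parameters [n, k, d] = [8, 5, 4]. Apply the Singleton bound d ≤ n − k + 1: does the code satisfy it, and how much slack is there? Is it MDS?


Singleton RHS = n − k + 1 = 4, slack = 0, bound satisfied, MDS.

Singleton bound: d ≤ n − k + 1.
Here n = 8, k = 5, so n − k + 1 = 4.
Given d = 4, check d ≤ 4: YES.
Slack = (n − k + 1) − d = 0.
The code is MDS (slack = 0).
Description: the claimed parameters are [8, 5, 4]_8; such a code would be MDS (meets Singleton bound).


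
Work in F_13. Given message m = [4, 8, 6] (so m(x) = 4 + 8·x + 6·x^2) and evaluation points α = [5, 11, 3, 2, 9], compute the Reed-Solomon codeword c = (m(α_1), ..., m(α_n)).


c = [12, 12, 4, 5, 3]

Message polynomial: m(x) = 4 + 8·x + 6·x^2 (mod 13).
For each evaluation point α_i, compute m(α_i) mod 13:
  α_1 = 5: Horner steps 6 → 12 → 12, so m(5) = 12.
  α_2 = 11: Horner steps 6 → 9 → 12, so m(11) = 12.
  α_3 = 3: Horner steps 6 → 0 → 4, so m(3) = 4.
  α_4 = 2: Horner steps 6 → 7 → 5, so m(2) = 5.
  α_5 = 9: Horner steps 6 → 10 → 3, so m(9) = 3.
Codeword c = [12, 12, 4, 5, 3] ∈ F_13^5.


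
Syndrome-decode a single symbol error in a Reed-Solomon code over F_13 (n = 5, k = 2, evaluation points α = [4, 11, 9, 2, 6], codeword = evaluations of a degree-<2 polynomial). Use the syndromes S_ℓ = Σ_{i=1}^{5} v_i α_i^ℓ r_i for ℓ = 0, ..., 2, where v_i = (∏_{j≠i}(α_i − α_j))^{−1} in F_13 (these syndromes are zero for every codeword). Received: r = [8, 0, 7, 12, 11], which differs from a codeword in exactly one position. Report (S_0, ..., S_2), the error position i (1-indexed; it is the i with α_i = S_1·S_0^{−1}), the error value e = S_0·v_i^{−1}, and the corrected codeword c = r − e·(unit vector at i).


S = (1, 4, 3), error at position 1, error magnitude e = 3, c = [5, 0, 7, 12, 11].

Step 1: column multipliers v_i = (∏_{j≠i}(α_i − α_j))^{−1} mod 13.
  i = 1 (α = 4): (4−11)(4−9)(4−2)(4−6) = (−7)·(−5)·2·(−2) = −140 ≡ 3, so v_1 = 3^{−1} = 9 (mod 13).
  i = 2 (α = 11): (11−4)(11−9)(11−2)(11−6) = 7·2·9·5 = 630 ≡ 6, so v_2 = 6^{−1} = 11 (mod 13).
  i = 3 (α = 9): (9−4)(9−11)(9−2)(9−6) = 5·(−2)·7·3 = −210 ≡ 11, so v_3 = 11^{−1} = 6 (mod 13).
  i = 4 (α = 2): (2−4)(2−11)(2−9)(2−6) = (−2)·(−9)·(−7)·(−4) = 504 ≡ 10, so v_4 = 10^{−1} = 4 (mod 13).
  i = 5 (α = 6): (6−4)(6−11)(6−9)(6−2) = 2·(−5)·(−3)·4 = 120 ≡ 3, so v_5 = 3^{−1} = 9 (mod 13).
  v = [9, 11, 6, 4, 9].
Step 2: syndromes of r = [8, 0, 7, 12, 11] (all sums mod 13).
  S_0 = Σ v_i r_i = 9·8 + 11·0 + 6·7 + 4·12 + 9·11 = 261 ≡ 1.
  S_1 = Σ v_i α_i r_i = 9·4·8 + 11·11·0 + 6·9·7 + 4·2·12 + 9·6·11 = 1356 ≡ 4.
  α_i^2 mod 13 = [3, 4, 3, 4, 10].
  S_2 = Σ v_i α_i^2 r_i = 9·3·8 + 11·4·0 + 6·3·7 + 4·4·12 + 9·10·11 = 1524 ≡ 3.
  S = (1, 4, 3) ≠ 0, so r is not a codeword (an error is present).
Step 3: locate the error. For a single error e at position i, S_ℓ = v_i·e·α_i^ℓ, so α_err = S_1/S_0.
  S_0^{−1} = 1^{−1} = 1 (mod 13), so α_err = 4·1 = 4 ≡ 4 = α_1. Error position i = 1.
  Consistency check: S_2/S_1 = 3·10 = 30 ≡ 4 = α_err ✓ (single-error assumption holds).
Step 4: error magnitude e = S_0/v_1 = S_0·∏_{j≠1}(α_1 − α_j) = 1·3 = 3 ≡ 3 (mod 13).
Step 5: correct position 1: c_1 = r_1 − e = 8 − 3 ≡ 5 (mod 13). Hence c = [5, 0, 7, 12, 11].
  Check: interpolating c through the α_i gives m(x) = 6 + 3·x (degree < 2) with m(α_i) = c_i for every i, so c is indeed a codeword.


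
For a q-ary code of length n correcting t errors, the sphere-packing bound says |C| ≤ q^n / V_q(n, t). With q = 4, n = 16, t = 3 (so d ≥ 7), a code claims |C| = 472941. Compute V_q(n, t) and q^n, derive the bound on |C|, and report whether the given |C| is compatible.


V_q(n, t) = 16249, q^n = 4294967296, Hamming bound = 264321, |C| = 472941 > bound (violated).

Step 1: Compute V_q(n, t) = Σ_{j=0}^3 C(n, j) (q−1)^j.
  j = 0: C(16,0)·(3)^0 = 1·1 = 1.
  j = 1: C(16,1)·(3)^1 = 16·3 = 48.
  j = 2: C(16,2)·(3)^2 = 120·9 = 1080.
  j = 3: C(16,3)·(3)^3 = 560·27 = 15120.
  V_q(n, t) = 1 + 48 + 1080 + 15120 = 16249.
Step 2: q^n = 4^16 = 4294967296.
Step 3: Hamming bound ⌊q^n / V_q(n,t)⌋ = ⌊4294967296/16249⌋ = 264321.
Step 4: Compare |C| = 472941 to 264321: violated.
The claimed |C| lies above the Hamming bound, so no 4-ary code of length 16 with d ≥ 7 can have 472941 codewords.


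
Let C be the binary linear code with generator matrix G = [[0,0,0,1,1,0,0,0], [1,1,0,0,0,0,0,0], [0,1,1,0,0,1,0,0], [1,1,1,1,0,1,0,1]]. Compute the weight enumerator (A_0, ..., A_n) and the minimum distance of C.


Weight distribution: A_0 = 1, A_2 = 2, A_3 = 6, A_4 = 3, A_5 = 2, A_6 = 2. Minimum distance d = 2.

Enumerate all 2^4 = 16 messages m ∈ F_2^4.
For each, compute codeword c = mG in F_2^8, then tally its weight.
  m = 0000 → c = 00000000, weight = 0.
  m = 1000 → c = 00011000, weight = 2.
  m = 0100 → c = 11000000, weight = 2.
  m = 1100 → c = 11011000, weight = 4.
  m = 0010 → c = 01100100, weight = 3.
  m = 1010 → c = 01111100, weight = 5.
  m = 0110 → c = 10100100, weight = 3.
  m = 1110 → c = 10111100, weight = 5.
  m = 0001 → c = 11110101, weight = 6.
  m = 1001 → c = 11101101, weight = 6.
  m = 0101 → c = 00110101, weight = 4.
  m = 1101 → c = 00101101, weight = 4.
  m = 0011 → c = 10010001, weight = 3.
  m = 1011 → c = 10001001, weight = 3.
  m = 0111 → c = 01010001, weight = 3.
  m = 1111 → c = 01001001, weight = 3.
Tally weights:
  weight 0: 1 codewords.
  weight 2: 2 codewords.
  weight 3: 6 codewords.
  weight 4: 3 codewords.
  weight 5: 2 codewords.
  weight 6: 2 codewords.
Minimum distance d = smallest w > 0 with A_w > 0 = 2.
Sanity: Σ A_w = 16 = 2^4 = 16 ✓.


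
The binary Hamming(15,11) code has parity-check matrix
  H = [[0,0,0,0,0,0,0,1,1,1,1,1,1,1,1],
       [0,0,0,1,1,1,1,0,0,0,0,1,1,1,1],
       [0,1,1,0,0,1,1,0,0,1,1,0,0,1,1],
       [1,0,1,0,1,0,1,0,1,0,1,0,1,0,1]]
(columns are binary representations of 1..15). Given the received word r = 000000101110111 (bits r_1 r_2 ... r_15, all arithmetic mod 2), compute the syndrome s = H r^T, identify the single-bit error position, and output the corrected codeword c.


s = (0, 0, 1, 1)^T, error position = 3, corrected codeword c = 001000101110111

Compute s = H r^T mod 2 one row at a time:
  s_1 = 0 + 1 + 1 + 1 + 0 + 1 + 1 + 1 = 6 ≡ 0 (mod 2).
  s_2 = 0 + 0 + 0 + 1 + 0 + 1 + 1 + 1 = 4 ≡ 0 (mod 2).
  s_3 = 0 + 0 + 0 + 1 + 1 + 1 + 1 + 1 = 5 ≡ 1 (mod 2).
  s_4 = 0 + 0 + 0 + 1 + 1 + 1 + 1 + 1 = 5 ≡ 1 (mod 2).
s = (0, 0, 1, 1)^T — this equals column 3 of H (binary 0011), so error is at position 3.
Correct: flip bit 3 of r = 000000101110111 to get c = 001000101110111.


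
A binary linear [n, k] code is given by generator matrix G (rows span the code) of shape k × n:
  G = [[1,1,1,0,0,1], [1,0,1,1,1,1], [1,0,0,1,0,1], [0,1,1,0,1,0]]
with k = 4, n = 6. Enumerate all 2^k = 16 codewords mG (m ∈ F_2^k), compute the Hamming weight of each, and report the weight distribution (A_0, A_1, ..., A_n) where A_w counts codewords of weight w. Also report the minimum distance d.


Weight distribution: A_0 = 1, A_1 = 1, A_2 = 3, A_3 = 6, A_4 = 3, A_5 = 1, A_6 = 1. Minimum distance d = 1.

Enumerate all 2^4 = 16 messages m ∈ F_2^4.
For each, compute codeword c = mG in F_2^6, then tally its weight.
  m = 0000 → c = 000000, weight = 0.
  m = 1000 → c = 111001, weight = 4.
  m = 0100 → c = 101111, weight = 5.
  m = 1100 → c = 010110, weight = 3.
  m = 0010 → c = 100101, weight = 3.
  m = 1010 → c = 011100, weight = 3.
  m = 0110 → c = 001010, weight = 2.
  m = 1110 → c = 110011, weight = 4.
  m = 0001 → c = 011010, weight = 3.
  m = 1001 → c = 100011, weight = 3.
  m = 0101 → c = 110101, weight = 4.
  m = 1101 → c = 001100, weight = 2.
  m = 0011 → c = 111111, weight = 6.
  m = 1011 → c = 000110, weight = 2.
  m = 0111 → c = 010000, weight = 1.
  m = 1111 → c = 101001, weight = 3.
Tally weights:
  weight 0: 1 codewords.
  weight 1: 1 codewords.
  weight 2: 3 codewords.
  weight 3: 6 codewords.
  weight 4: 3 codewords.
  weight 5: 1 codewords.
  weight 6: 1 codewords.
Minimum distance d = smallest w > 0 with A_w > 0 = 1.
Sanity: Σ A_w = 16 = 2^4 = 16 ✓.


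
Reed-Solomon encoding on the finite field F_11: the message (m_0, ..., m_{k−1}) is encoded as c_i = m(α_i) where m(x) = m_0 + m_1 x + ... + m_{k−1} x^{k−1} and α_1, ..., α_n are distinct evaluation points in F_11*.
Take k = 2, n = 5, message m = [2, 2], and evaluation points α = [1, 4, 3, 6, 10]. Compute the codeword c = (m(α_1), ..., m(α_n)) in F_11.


c = [4, 10, 8, 3, 0]

Message polynomial: m(x) = 2 + 2·x (mod 11).
For each evaluation point α_i, compute m(α_i) mod 11:
  α_1 = 1: Horner steps 2 → 4, so m(1) = 4.
  α_2 = 4: Horner steps 2 → 10, so m(4) = 10.
  α_3 = 3: Horner steps 2 → 8, so m(3) = 8.
  α_4 = 6: Horner steps 2 → 3, so m(6) = 3.
  α_5 = 10: Horner steps 2 → 0, so m(10) = 0.
Codeword c = [4, 10, 8, 3, 0] ∈ F_11^5.


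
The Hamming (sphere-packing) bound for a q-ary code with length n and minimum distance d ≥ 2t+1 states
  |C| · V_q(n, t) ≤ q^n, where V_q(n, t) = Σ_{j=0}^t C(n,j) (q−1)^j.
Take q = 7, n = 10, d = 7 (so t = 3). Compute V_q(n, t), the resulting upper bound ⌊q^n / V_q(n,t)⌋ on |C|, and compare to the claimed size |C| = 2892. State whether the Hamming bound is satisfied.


V_q(n, t) = 27601, q^n = 282475249, Hamming bound = 10234, |C| = 2892 ≤ bound (satisfied).

Step 1: Compute V_q(n, t) = Σ_{j=0}^3 C(n, j) (q−1)^j.
  j = 0: C(10,0)·(6)^0 = 1·1 = 1.
  j = 1: C(10,1)·(6)^1 = 10·6 = 60.
  j = 2: C(10,2)·(6)^2 = 45·36 = 1620.
  j = 3: C(10,3)·(6)^3 = 120·216 = 25920.
  V_q(n, t) = 1 + 60 + 1620 + 25920 = 27601.
Step 2: q^n = 7^10 = 282475249.
Step 3: Hamming bound ⌊q^n / V_q(n,t)⌋ = ⌊282475249/27601⌋ = 10234.
Step 4: Compare |C| = 2892 to 10234: satisfied.
The claimed |C| lies below the Hamming bound.


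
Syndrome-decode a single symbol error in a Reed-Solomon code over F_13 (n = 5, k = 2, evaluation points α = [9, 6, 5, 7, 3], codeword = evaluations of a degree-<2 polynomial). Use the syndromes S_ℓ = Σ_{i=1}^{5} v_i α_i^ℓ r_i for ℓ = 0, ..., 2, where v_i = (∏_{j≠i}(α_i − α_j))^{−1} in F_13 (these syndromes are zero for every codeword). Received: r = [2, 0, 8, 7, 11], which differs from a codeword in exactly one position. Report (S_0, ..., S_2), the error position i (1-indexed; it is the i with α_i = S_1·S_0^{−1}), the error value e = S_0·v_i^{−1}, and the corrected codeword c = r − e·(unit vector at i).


S = (8, 4, 2), error at position 4, error magnitude e = 2, c = [2, 0, 8, 5, 11].

Step 1: column multipliers v_i = (∏_{j≠i}(α_i − α_j))^{−1} mod 13.
  i = 1 (α = 9): (9−6)(9−5)(9−7)(9−3) = 3·4·2·6 = 144 ≡ 1, so v_1 = 1^{−1} = 1 (mod 13).
  i = 2 (α = 6): (6−9)(6−5)(6−7)(6−3) = (−3)·1·(−1)·3 = 9 ≡ 9, so v_2 = 9^{−1} = 3 (mod 13).
  i = 3 (α = 5): (5−9)(5−6)(5−7)(5−3) = (−4)·(−1)·(−2)·2 = −16 ≡ 10, so v_3 = 10^{−1} = 4 (mod 13).
  i = 4 (α = 7): (7−9)(7−6)(7−5)(7−3) = (−2)·1·2·4 = −16 ≡ 10, so v_4 = 10^{−1} = 4 (mod 13).
  i = 5 (α = 3): (3−9)(3−6)(3−5)(3−7) = (−6)·(−3)·(−2)·(−4) = 144 ≡ 1, so v_5 = 1^{−1} = 1 (mod 13).
  v = [1, 3, 4, 4, 1].
Step 2: syndromes of r = [2, 0, 8, 7, 11] (all sums mod 13).
  S_0 = Σ v_i r_i = 1·2 + 3·0 + 4·8 + 4·7 + 1·11 = 73 ≡ 8.
  S_1 = Σ v_i α_i r_i = 1·9·2 + 3·6·0 + 4·5·8 + 4·7·7 + 1·3·11 = 407 ≡ 4.
  α_i^2 mod 13 = [3, 10, 12, 10, 9].
  S_2 = Σ v_i α_i^2 r_i = 1·3·2 + 3·10·0 + 4·12·8 + 4·10·7 + 1·9·11 = 769 ≡ 2.
  S = (8, 4, 2) ≠ 0, so r is not a codeword (an error is present).
Step 3: locate the error. For a single error e at position i, S_ℓ = v_i·e·α_i^ℓ, so α_err = S_1/S_0.
  S_0^{−1} = 8^{−1} = 5 (mod 13), so α_err = 4·5 = 20 ≡ 7 = α_4. Error position i = 4.
  Consistency check: S_2/S_1 = 2·10 = 20 ≡ 7 = α_err ✓ (single-error assumption holds).
Step 4: error magnitude e = S_0/v_4 = S_0·∏_{j≠4}(α_4 − α_j) = 8·10 = 80 ≡ 2 (mod 13).
Step 5: correct position 4: c_4 = r_4 − e = 7 − 2 ≡ 5 (mod 13). Hence c = [2, 0, 8, 5, 11].
  Check: interpolating c through the α_i gives m(x) = 9 + 5·x (degree < 2) with m(α_i) = c_i for every i, so c is indeed a codeword.


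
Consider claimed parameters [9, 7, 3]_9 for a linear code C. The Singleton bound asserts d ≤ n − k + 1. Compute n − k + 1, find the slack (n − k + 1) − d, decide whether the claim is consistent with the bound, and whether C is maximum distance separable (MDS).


Singleton RHS = n − k + 1 = 3, slack = 0, bound satisfied, MDS.

Singleton bound: d ≤ n − k + 1.
Here n = 9, k = 7, so n − k + 1 = 3.
Given d = 3, check d ≤ 3: YES.
Slack = (n − k + 1) − d = 0.
The code is MDS (slack = 0).
Description: the claimed parameters are [9, 7, 3]_9; such a code would be MDS (meets Singleton bound).


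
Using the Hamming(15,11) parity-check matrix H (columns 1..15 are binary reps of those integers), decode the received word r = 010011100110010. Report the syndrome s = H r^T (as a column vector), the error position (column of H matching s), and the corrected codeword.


s = (1, 0, 0, 1)^T, error position = 9, corrected codeword c = 010011101110010

Compute s = H r^T mod 2 one row at a time:
  s_1 = 0 + 0 + 1 + 1 + 0 + 0 + 1 + 0 = 3 ≡ 1 (mod 2).
  s_2 = 0 + 1 + 1 + 1 + 0 + 0 + 1 + 0 = 4 ≡ 0 (mod 2).
  s_3 = 1 + 0 + 1 + 1 + 1 + 1 + 1 + 0 = 6 ≡ 0 (mod 2).
  s_4 = 0 + 0 + 1 + 1 + 0 + 1 + 0 + 0 = 3 ≡ 1 (mod 2).
s = (1, 0, 0, 1)^T — this equals column 9 of H (binary 1001), so error is at position 9.
Correct: flip bit 9 of r = 010011100110010 to get c = 010011101110010.


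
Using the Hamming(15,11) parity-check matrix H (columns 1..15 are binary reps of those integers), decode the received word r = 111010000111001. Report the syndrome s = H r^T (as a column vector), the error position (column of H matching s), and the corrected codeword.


s = (0, 1, 1, 1)^T, error position = 7, corrected codeword c = 111010100111001

Compute s = H r^T mod 2 one row at a time:
  s_1 = 0 + 0 + 1 + 1 + 1 + 0 + 0 + 1 = 4 ≡ 0 (mod 2).
  s_2 = 0 + 1 + 0 + 0 + 1 + 0 + 0 + 1 = 3 ≡ 1 (mod 2).
  s_3 = 1 + 1 + 0 + 0 + 1 + 1 + 0 + 1 = 5 ≡ 1 (mod 2).
  s_4 = 1 + 1 + 1 + 0 + 0 + 1 + 0 + 1 = 5 ≡ 1 (mod 2).
s = (0, 1, 1, 1)^T — this equals column 7 of H (binary 0111), so error is at position 7.
Correct: flip bit 7 of r = 111010000111001 to get c = 111010100111001.


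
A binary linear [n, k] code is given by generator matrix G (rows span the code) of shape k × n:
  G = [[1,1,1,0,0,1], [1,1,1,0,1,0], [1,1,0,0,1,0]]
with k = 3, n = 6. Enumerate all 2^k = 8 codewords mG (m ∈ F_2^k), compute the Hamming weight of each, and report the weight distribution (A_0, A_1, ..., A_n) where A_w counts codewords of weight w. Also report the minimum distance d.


Weight distribution: A_0 = 1, A_1 = 1, A_2 = 1, A_3 = 3, A_4 = 2. Minimum distance d = 1.

Enumerate all 2^3 = 8 messages m ∈ F_2^3.
For each, compute codeword c = mG in F_2^6, then tally its weight.
  m = 000 → c = 000000, weight = 0.
  m = 100 → c = 111001, weight = 4.
  m = 010 → c = 111010, weight = 4.
  m = 110 → c = 000011, weight = 2.
  m = 001 → c = 110010, weight = 3.
  m = 101 → c = 001011, weight = 3.
  m = 011 → c = 001000, weight = 1.
  m = 111 → c = 110001, weight = 3.
Tally weights:
  weight 0: 1 codewords.
  weight 1: 1 codewords.
  weight 2: 1 codewords.
  weight 3: 3 codewords.
  weight 4: 2 codewords.
Minimum distance d = smallest w > 0 with A_w > 0 = 1.
Sanity: Σ A_w = 8 = 2^3 = 8 ✓.


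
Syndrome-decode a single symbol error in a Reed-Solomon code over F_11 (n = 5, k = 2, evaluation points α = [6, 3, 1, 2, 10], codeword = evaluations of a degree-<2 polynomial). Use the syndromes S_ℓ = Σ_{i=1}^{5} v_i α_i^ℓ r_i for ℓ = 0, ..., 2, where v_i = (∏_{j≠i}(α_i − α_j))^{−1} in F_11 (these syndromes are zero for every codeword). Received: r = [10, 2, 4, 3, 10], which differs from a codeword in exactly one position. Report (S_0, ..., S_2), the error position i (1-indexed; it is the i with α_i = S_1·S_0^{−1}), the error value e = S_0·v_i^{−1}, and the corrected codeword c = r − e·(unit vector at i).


S = (5, 6, 5), error at position 5, error magnitude e = 4, c = [10, 2, 4, 3, 6].

Step 1: column multipliers v_i = (∏_{j≠i}(α_i − α_j))^{−1} mod 11.
  i = 1 (α = 6): (6−3)(6−1)(6−2)(6−10) = 3·5·4·(−4) = −240 ≡ 2, so v_1 = 2^{−1} = 6 (mod 11).
  i = 2 (α = 3): (3−6)(3−1)(3−2)(3−10) = (−3)·2·1·(−7) = 42 ≡ 9, so v_2 = 9^{−1} = 5 (mod 11).
  i = 3 (α = 1): (1−6)(1−3)(1−2)(1−10) = (−5)·(−2)·(−1)·(−9) = 90 ≡ 2, so v_3 = 2^{−1} = 6 (mod 11).
  i = 4 (α = 2): (2−6)(2−3)(2−1)(2−10) = (−4)·(−1)·1·(−8) = −32 ≡ 1, so v_4 = 1^{−1} = 1 (mod 11).
  i = 5 (α = 10): (10−6)(10−3)(10−1)(10−2) = 4·7·9·8 = 2016 ≡ 3, so v_5 = 3^{−1} = 4 (mod 11).
  v = [6, 5, 6, 1, 4].
Step 2: syndromes of r = [10, 2, 4, 3, 10] (all sums mod 11).
  S_0 = Σ v_i r_i = 6·10 + 5·2 + 6·4 + 1·3 + 4·10 = 137 ≡ 5.
  S_1 = Σ v_i α_i r_i = 6·6·10 + 5·3·2 + 6·1·4 + 1·2·3 + 4·10·10 = 820 ≡ 6.
  α_i^2 mod 11 = [3, 9, 1, 4, 1].
  S_2 = Σ v_i α_i^2 r_i = 6·3·10 + 5·9·2 + 6·1·4 + 1·4·3 + 4·1·10 = 346 ≡ 5.
  S = (5, 6, 5) ≠ 0, so r is not a codeword (an error is present).
Step 3: locate the error. For a single error e at position i, S_ℓ = v_i·e·α_i^ℓ, so α_err = S_1/S_0.
  S_0^{−1} = 5^{−1} = 9 (mod 11), so α_err = 6·9 = 54 ≡ 10 = α_5. Error position i = 5.
  Consistency check: S_2/S_1 = 5·2 = 10 ≡ 10 = α_err ✓ (single-error assumption holds).
Step 4: error magnitude e = S_0/v_5 = S_0·∏_{j≠5}(α_5 − α_j) = 5·3 = 15 ≡ 4 (mod 11).
Step 5: correct position 5: c_5 = r_5 − e = 10 − 4 ≡ 6 (mod 11). Hence c = [10, 2, 4, 3, 6].
  Check: interpolating c through the α_i gives m(x) = 5 + 10·x (degree < 2) with m(α_i) = c_i for every i, so c is indeed a codeword.


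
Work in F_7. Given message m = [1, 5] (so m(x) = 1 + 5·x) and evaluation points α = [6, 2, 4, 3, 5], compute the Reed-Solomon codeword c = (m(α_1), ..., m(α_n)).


c = [3, 4, 0, 2, 5]

Message polynomial: m(x) = 1 + 5·x (mod 7).
For each evaluation point α_i, compute m(α_i) mod 7:
  α_1 = 6: Horner steps 5 → 3, so m(6) = 3.
  α_2 = 2: Horner steps 5 → 4, so m(2) = 4.
  α_3 = 4: Horner steps 5 → 0, so m(4) = 0.
  α_4 = 3: Horner steps 5 → 2, so m(3) = 2.
  α_5 = 5: Horner steps 5 → 5, so m(5) = 5.
Codeword c = [3, 4, 0, 2, 5] ∈ F_7^5.


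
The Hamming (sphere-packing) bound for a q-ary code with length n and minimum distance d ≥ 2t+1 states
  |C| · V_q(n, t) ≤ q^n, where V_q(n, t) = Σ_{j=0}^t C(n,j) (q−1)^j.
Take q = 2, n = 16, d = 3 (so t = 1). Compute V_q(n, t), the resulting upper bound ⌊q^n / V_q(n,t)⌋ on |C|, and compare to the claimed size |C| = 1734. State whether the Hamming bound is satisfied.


V_q(n, t) = 17, q^n = 65536, Hamming bound = 3855, |C| = 1734 ≤ bound (satisfied).

Step 1: Compute V_q(n, t) = Σ_{j=0}^1 C(n, j) (q−1)^j.
  j = 0: C(16,0)·(1)^0 = 1·1 = 1.
  j = 1: C(16,1)·(1)^1 = 16·1 = 16.
  V_q(n, t) = 1 + 16 = 17.
Step 2: q^n = 2^16 = 65536.
Step 3: Hamming bound ⌊q^n / V_q(n,t)⌋ = ⌊65536/17⌋ = 3855.
Step 4: Compare |C| = 1734 to 3855: satisfied.
The claimed |C| lies below the Hamming bound.


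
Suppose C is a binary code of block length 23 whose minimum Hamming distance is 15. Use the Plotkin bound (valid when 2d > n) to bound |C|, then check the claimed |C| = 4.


Plotkin bound M ≤ 4; given |C| = 4 ≤ bound (satisfied).

Check applicability: 2d = 30, n = 23.
2d − n = 7 > 0, so Plotkin applies.
Compute d/(2d−n) = 15/7 ≈ 2.1429.
⌊d/(2d−n)⌋ = 2.
Plotkin bound: M ≤ 2·2 = 4.
Given |C| = 4, check: satisfied.
This |C| is at the Plotkin bound.


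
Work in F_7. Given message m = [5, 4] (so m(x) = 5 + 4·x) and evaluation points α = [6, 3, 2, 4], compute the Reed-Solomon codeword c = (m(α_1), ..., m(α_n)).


c = [1, 3, 6, 0]

Message polynomial: m(x) = 5 + 4·x (mod 7).
For each evaluation point α_i, compute m(α_i) mod 7:
  α_1 = 6: Horner steps 4 → 1, so m(6) = 1.
  α_2 = 3: Horner steps 4 → 3, so m(3) = 3.
  α_3 = 2: Horner steps 4 → 6, so m(2) = 6.
  α_4 = 4: Horner steps 4 → 0, so m(4) = 0.
Codeword c = [1, 3, 6, 0] ∈ F_7^4.


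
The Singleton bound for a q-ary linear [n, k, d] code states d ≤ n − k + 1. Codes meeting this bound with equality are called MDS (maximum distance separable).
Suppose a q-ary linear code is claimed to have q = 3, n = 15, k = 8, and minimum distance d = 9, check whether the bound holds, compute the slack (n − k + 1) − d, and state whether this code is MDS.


Singleton RHS = n − k + 1 = 8, slack = -1, bound violated (no such code; not MDS).

Singleton bound: d ≤ n − k + 1.
Here n = 15, k = 8, so n − k + 1 = 8.
Given d = 9, check d ≤ 8: NO.
Slack = (n − k + 1) − d = -1.
The slack is negative: d = 9 exceeds n − k + 1 = 8 by 1, so the Singleton bound is violated and no linear [15, 8, 9]_3 code can exist. In particular it is not MDS (MDS requires d = n − k + 1 exactly).
Description: the claimed parameters are [15, 8, 9]_3; such a code would be impossible (violates the Singleton bound).


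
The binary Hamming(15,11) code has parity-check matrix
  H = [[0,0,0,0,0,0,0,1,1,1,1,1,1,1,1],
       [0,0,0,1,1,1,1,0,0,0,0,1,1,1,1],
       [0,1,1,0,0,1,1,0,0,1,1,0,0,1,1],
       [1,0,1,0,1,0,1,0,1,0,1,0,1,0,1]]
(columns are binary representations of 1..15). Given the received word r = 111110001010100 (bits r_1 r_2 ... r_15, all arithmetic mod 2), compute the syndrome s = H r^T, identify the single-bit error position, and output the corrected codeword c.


s = (1, 1, 1, 0)^T, error position = 14, corrected codeword c = 111110001010110

Compute s = H r^T mod 2 one row at a time:
  s_1 = 0 + 1 + 0 + 1 + 0 + 1 + 0 + 0 = 3 ≡ 1 (mod 2).
  s_2 = 1 + 1 + 0 + 0 + 0 + 1 + 0 + 0 = 3 ≡ 1 (mod 2).
  s_3 = 1 + 1 + 0 + 0 + 0 + 1 + 0 + 0 = 3 ≡ 1 (mod 2).
  s_4 = 1 + 1 + 1 + 0 + 1 + 1 + 1 + 0 = 6 ≡ 0 (mod 2).
s = (1, 1, 1, 0)^T — this equals column 14 of H (binary 1110), so error is at position 14.
Correct: flip bit 14 of r = 111110001010100 to get c = 111110001010110.


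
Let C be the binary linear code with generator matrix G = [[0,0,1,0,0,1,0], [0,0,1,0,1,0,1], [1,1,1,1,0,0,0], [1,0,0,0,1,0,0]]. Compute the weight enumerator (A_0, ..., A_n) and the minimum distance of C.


Weight distribution: A_0 = 1, A_2 = 2, A_3 = 5, A_4 = 5, A_5 = 2, A_7 = 1. Minimum distance d = 2.

Enumerate all 2^4 = 16 messages m ∈ F_2^4.
For each, compute codeword c = mG in F_2^7, then tally its weight.
  m = 0000 → c = 0000000, weight = 0.
  m = 1000 → c = 0010010, weight = 2.
  m = 0100 → c = 0010101, weight = 3.
  m = 1100 → c = 0000111, weight = 3.
  m = 0010 → c = 1111000, weight = 4.
  m = 1010 → c = 1101010, weight = 4.
  m = 0110 → c = 1101101, weight = 5.
  m = 1110 → c = 1111111, weight = 7.
  m = 0001 → c = 1000100, weight = 2.
  m = 1001 → c = 1010110, weight = 4.
  m = 0101 → c = 1010001, weight = 3.
  m = 1101 → c = 1000011, weight = 3.
  m = 0011 → c = 0111100, weight = 4.
  m = 1011 → c = 0101110, weight = 4.
  m = 0111 → c = 0101001, weight = 3.
  m = 1111 → c = 0111011, weight = 5.
Tally weights:
  weight 0: 1 codewords.
  weight 2: 2 codewords.
  weight 3: 5 codewords.
  weight 4: 5 codewords.
  weight 5: 2 codewords.
  weight 7: 1 codewords.
Minimum distance d = smallest w > 0 with A_w > 0 = 2.
Sanity: Σ A_w = 16 = 2^4 = 16 ✓.


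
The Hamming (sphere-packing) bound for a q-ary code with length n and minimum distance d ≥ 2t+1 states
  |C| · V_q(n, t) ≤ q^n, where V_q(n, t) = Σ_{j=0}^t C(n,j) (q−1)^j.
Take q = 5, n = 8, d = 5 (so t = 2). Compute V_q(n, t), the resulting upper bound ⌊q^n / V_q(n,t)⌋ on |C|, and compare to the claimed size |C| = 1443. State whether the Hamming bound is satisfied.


V_q(n, t) = 481, q^n = 390625, Hamming bound = 812, |C| = 1443 > bound (violated).

Step 1: Compute V_q(n, t) = Σ_{j=0}^2 C(n, j) (q−1)^j.
  j = 0: C(8,0)·(4)^0 = 1·1 = 1.
  j = 1: C(8,1)·(4)^1 = 8·4 = 32.
  j = 2: C(8,2)·(4)^2 = 28·16 = 448.
  V_q(n, t) = 1 + 32 + 448 = 481.
Step 2: q^n = 5^8 = 390625.
Step 3: Hamming bound ⌊q^n / V_q(n,t)⌋ = ⌊390625/481⌋ = 812.
Step 4: Compare |C| = 1443 to 812: violated.
The claimed |C| lies above the Hamming bound, so no 5-ary code of length 8 with d ≥ 5 can have 1443 codewords.


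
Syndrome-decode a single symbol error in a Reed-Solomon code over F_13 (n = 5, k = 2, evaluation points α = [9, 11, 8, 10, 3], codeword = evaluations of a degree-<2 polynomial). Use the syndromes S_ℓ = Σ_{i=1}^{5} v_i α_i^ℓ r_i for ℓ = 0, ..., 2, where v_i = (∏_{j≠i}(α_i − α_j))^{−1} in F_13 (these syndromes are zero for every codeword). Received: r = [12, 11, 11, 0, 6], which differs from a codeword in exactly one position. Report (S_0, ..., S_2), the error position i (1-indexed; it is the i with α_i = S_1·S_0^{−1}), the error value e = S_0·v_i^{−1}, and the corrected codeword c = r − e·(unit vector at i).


S = (4, 5, 3), error at position 2, error magnitude e = 10, c = [12, 1, 11, 0, 6].

Step 1: column multipliers v_i = (∏_{j≠i}(α_i − α_j))^{−1} mod 13.
  i = 1 (α = 9): (9−11)(9−8)(9−10)(9−3) = (−2)·1·(−1)·6 = 12 ≡ 12, so v_1 = 12^{−1} = 12 (mod 13).
  i = 2 (α = 11): (11−9)(11−8)(11−10)(11−3) = 2·3·1·8 = 48 ≡ 9, so v_2 = 9^{−1} = 3 (mod 13).
  i = 3 (α = 8): (8−9)(8−11)(8−10)(8−3) = (−1)·(−3)·(−2)·5 = −30 ≡ 9, so v_3 = 9^{−1} = 3 (mod 13).
  i = 4 (α = 10): (10−9)(10−11)(10−8)(10−3) = 1·(−1)·2·7 = −14 ≡ 12, so v_4 = 12^{−1} = 12 (mod 13).
  i = 5 (α = 3): (3−9)(3−11)(3−8)(3−10) = (−6)·(−8)·(−5)·(−7) = 1680 ≡ 3, so v_5 = 3^{−1} = 9 (mod 13).
  v = [12, 3, 3, 12, 9].
Step 2: syndromes of r = [12, 11, 11, 0, 6] (all sums mod 13).
  S_0 = Σ v_i r_i = 12·12 + 3·11 + 3·11 + 12·0 + 9·6 = 264 ≡ 4.
  S_1 = Σ v_i α_i r_i = 12·9·12 + 3·11·11 + 3·8·11 + 12·10·0 + 9·3·6 = 2085 ≡ 5.
  α_i^2 mod 13 = [3, 4, 12, 9, 9].
  S_2 = Σ v_i α_i^2 r_i = 12·3·12 + 3·4·11 + 3·12·11 + 12·9·0 + 9·9·6 = 1446 ≡ 3.
  S = (4, 5, 3) ≠ 0, so r is not a codeword (an error is present).
Step 3: locate the error. For a single error e at position i, S_ℓ = v_i·e·α_i^ℓ, so α_err = S_1/S_0.
  S_0^{−1} = 4^{−1} = 10 (mod 13), so α_err = 5·10 = 50 ≡ 11 = α_2. Error position i = 2.
  Consistency check: S_2/S_1 = 3·8 = 24 ≡ 11 = α_err ✓ (single-error assumption holds).
Step 4: error magnitude e = S_0/v_2 = S_0·∏_{j≠2}(α_2 − α_j) = 4·9 = 36 ≡ 10 (mod 13).
Step 5: correct position 2: c_2 = r_2 − e = 11 − 10 ≡ 1 (mod 13). Hence c = [12, 1, 11, 0, 6].
  Check: interpolating c through the α_i gives m(x) = 3 + 1·x (degree < 2) with m(α_i) = c_i for every i, so c is indeed a codeword.


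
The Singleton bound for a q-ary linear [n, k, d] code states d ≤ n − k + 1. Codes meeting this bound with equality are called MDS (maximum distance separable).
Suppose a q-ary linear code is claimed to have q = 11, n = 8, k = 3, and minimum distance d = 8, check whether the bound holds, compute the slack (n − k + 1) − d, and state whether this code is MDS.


Singleton RHS = n − k + 1 = 6, slack = -2, bound violated (no such code; not MDS).

Singleton bound: d ≤ n − k + 1.
Here n = 8, k = 3, so n − k + 1 = 6.
Given d = 8, check d ≤ 6: NO.
Slack = (n − k + 1) − d = -2.
The slack is negative: d = 8 exceeds n − k + 1 = 6 by 2, so the Singleton bound is violated and no linear [8, 3, 8]_11 code can exist. In particular it is not MDS (MDS requires d = n − k + 1 exactly).
Description: the claimed parameters are [8, 3, 8]_11; such a code would be impossible (violates the Singleton bound).


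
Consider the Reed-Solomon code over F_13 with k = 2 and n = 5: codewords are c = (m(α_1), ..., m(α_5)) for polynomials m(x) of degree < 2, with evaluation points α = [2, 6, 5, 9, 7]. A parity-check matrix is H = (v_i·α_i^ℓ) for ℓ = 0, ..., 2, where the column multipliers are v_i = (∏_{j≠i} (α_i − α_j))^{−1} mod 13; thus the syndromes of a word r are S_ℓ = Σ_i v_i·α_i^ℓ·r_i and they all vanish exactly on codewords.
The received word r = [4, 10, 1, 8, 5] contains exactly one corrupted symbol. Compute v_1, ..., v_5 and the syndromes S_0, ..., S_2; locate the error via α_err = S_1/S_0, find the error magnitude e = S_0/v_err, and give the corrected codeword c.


S = (6, 4, 7), error at position 3, error magnitude e = 12, c = [4, 10, 2, 8, 5].

Step 1: column multipliers v_i = (∏_{j≠i}(α_i − α_j))^{−1} mod 13.
  i = 1 (α = 2): (2−6)(2−5)(2−9)(2−7) = (−4)·(−3)·(−7)·(−5) = 420 ≡ 4, so v_1 = 4^{−1} = 10 (mod 13).
  i = 2 (α = 6): (6−2)(6−5)(6−9)(6−7) = 4·1·(−3)·(−1) = 12 ≡ 12, so v_2 = 12^{−1} = 12 (mod 13).
  i = 3 (α = 5): (5−2)(5−6)(5−9)(5−7) = 3·(−1)·(−4)·(−2) = −24 ≡ 2, so v_3 = 2^{−1} = 7 (mod 13).
  i = 4 (α = 9): (9−2)(9−6)(9−5)(9−7) = 7·3·4·2 = 168 ≡ 12, so v_4 = 12^{−1} = 12 (mod 13).
  i = 5 (α = 7): (7−2)(7−6)(7−5)(7−9) = 5·1·2·(−2) = −20 ≡ 6, so v_5 = 6^{−1} = 11 (mod 13).
  v = [10, 12, 7, 12, 11].
Step 2: syndromes of r = [4, 10, 1, 8, 5] (all sums mod 13).
  S_0 = Σ v_i r_i = 10·4 + 12·10 + 7·1 + 12·8 + 11·5 = 318 ≡ 6.
  S_1 = Σ v_i α_i r_i = 10·2·4 + 12·6·10 + 7·5·1 + 12·9·8 + 11·7·5 = 2084 ≡ 4.
  α_i^2 mod 13 = [4, 10, 12, 3, 10].
  S_2 = Σ v_i α_i^2 r_i = 10·4·4 + 12·10·10 + 7·12·1 + 12·3·8 + 11·10·5 = 2282 ≡ 7.
  S = (6, 4, 7) ≠ 0, so r is not a codeword (an error is present).
Step 3: locate the error. For a single error e at position i, S_ℓ = v_i·e·α_i^ℓ, so α_err = S_1/S_0.
  S_0^{−1} = 6^{−1} = 11 (mod 13), so α_err = 4·11 = 44 ≡ 5 = α_3. Error position i = 3.
  Consistency check: S_2/S_1 = 7·10 = 70 ≡ 5 = α_err ✓ (single-error assumption holds).
Step 4: error magnitude e = S_0/v_3 = S_0·∏_{j≠3}(α_3 − α_j) = 6·2 = 12 ≡ 12 (mod 13).
Step 5: correct position 3: c_3 = r_3 − e = 1 − 12 ≡ 2 (mod 13). Hence c = [4, 10, 2, 8, 5].
  Check: interpolating c through the α_i gives m(x) = 1 + 8·x (degree < 2) with m(α_i) = c_i for every i, so c is indeed a codeword.


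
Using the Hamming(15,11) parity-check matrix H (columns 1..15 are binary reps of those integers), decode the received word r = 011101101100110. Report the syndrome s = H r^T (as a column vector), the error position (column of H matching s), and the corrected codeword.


s = (0, 1, 0, 0)^T, error position = 4, corrected codeword c = 011001101100110

Compute s = H r^T mod 2 one row at a time:
  s_1 = 0 + 1 + 1 + 0 + 0 + 1 + 1 + 0 = 4 ≡ 0 (mod 2).
  s_2 = 1 + 0 + 1 + 1 + 0 + 1 + 1 + 0 = 5 ≡ 1 (mod 2).
  s_3 = 1 + 1 + 1 + 1 + 1 + 0 + 1 + 0 = 6 ≡ 0 (mod 2).
  s_4 = 0 + 1 + 0 + 1 + 1 + 0 + 1 + 0 = 4 ≡ 0 (mod 2).
s = (0, 1, 0, 0)^T — this equals column 4 of H (binary 0100), so error is at position 4.
Correct: flip bit 4 of r = 011101101100110 to get c = 011001101100110.


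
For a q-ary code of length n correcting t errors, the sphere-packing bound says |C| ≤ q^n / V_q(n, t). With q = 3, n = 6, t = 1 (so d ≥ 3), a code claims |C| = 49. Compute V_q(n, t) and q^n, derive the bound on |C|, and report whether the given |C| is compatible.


V_q(n, t) = 13, q^n = 729, Hamming bound = 56, |C| = 49 ≤ bound (satisfied).

Step 1: Compute V_q(n, t) = Σ_{j=0}^1 C(n, j) (q−1)^j.
  j = 0: C(6,0)·(2)^0 = 1·1 = 1.
  j = 1: C(6,1)·(2)^1 = 6·2 = 12.
  V_q(n, t) = 1 + 12 = 13.
Step 2: q^n = 3^6 = 729.
Step 3: Hamming bound ⌊q^n / V_q(n,t)⌋ = ⌊729/13⌋ = 56.
Step 4: Compare |C| = 49 to 56: satisfied.
The claimed |C| lies below the Hamming bound.


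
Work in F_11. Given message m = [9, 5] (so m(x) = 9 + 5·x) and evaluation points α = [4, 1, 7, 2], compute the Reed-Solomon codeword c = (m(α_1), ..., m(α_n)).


c = [7, 3, 0, 8]

Message polynomial: m(x) = 9 + 5·x (mod 11).
For each evaluation point α_i, compute m(α_i) mod 11:
  α_1 = 4: Horner steps 5 → 7, so m(4) = 7.
  α_2 = 1: Horner steps 5 → 3, so m(1) = 3.
  α_3 = 7: Horner steps 5 → 0, so m(7) = 0.
  α_4 = 2: Horner steps 5 → 8, so m(2) = 8.
Codeword c = [7, 3, 0, 8] ∈ F_11^4.


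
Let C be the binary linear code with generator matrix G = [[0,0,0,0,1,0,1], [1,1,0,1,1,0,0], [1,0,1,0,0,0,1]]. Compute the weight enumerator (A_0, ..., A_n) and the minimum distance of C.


Weight distribution: A_0 = 1, A_2 = 1, A_3 = 3, A_4 = 2, A_5 = 1. Minimum distance d = 2.

Enumerate all 2^3 = 8 messages m ∈ F_2^3.
For each, compute codeword c = mG in F_2^7, then tally its weight.
  m = 000 → c = 0000000, weight = 0.
  m = 100 → c = 0000101, weight = 2.
  m = 010 → c = 1101100, weight = 4.
  m = 110 → c = 1101001, weight = 4.
  m = 001 → c = 1010001, weight = 3.
  m = 101 → c = 1010100, weight = 3.
  m = 011 → c = 0111101, weight = 5.
  m = 111 → c = 0111000, weight = 3.
Tally weights:
  weight 0: 1 codewords.
  weight 2: 1 codewords.
  weight 3: 3 codewords.
  weight 4: 2 codewords.
  weight 5: 1 codewords.
Minimum distance d = smallest w > 0 with A_w > 0 = 2.
Sanity: Σ A_w = 8 = 2^3 = 8 ✓.


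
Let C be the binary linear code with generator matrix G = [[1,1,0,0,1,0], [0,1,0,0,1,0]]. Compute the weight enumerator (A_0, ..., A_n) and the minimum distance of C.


Weight distribution: A_0 = 1, A_1 = 1, A_2 = 1, A_3 = 1. Minimum distance d = 1.

Enumerate all 2^2 = 4 messages m ∈ F_2^2.
For each, compute codeword c = mG in F_2^6, then tally its weight.
  m = 00 → c = 000000, weight = 0.
  m = 10 → c = 110010, weight = 3.
  m = 01 → c = 010010, weight = 2.
  m = 11 → c = 100000, weight = 1.
Tally weights:
  weight 0: 1 codewords.
  weight 1: 1 codewords.
  weight 2: 1 codewords.
  weight 3: 1 codewords.
Minimum distance d = smallest w > 0 with A_w > 0 = 1.
Sanity: Σ A_w = 4 = 2^2 = 4 ✓.
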